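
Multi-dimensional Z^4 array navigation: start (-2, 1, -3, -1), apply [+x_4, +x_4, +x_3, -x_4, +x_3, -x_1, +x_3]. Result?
(-3, 1, 0, 0)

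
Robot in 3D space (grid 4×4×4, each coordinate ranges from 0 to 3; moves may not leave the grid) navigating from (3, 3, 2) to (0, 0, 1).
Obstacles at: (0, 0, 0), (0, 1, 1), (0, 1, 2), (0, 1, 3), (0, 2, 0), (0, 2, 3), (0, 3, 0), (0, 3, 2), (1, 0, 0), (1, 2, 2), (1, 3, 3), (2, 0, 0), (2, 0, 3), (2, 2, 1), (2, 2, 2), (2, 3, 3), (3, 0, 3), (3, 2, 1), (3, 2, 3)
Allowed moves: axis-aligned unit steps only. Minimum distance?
7
(one shortest path: (3, 3, 2) → (2, 3, 2) → (1, 3, 2) → (1, 3, 1) → (1, 2, 1) → (1, 1, 1) → (1, 0, 1) → (0, 0, 1))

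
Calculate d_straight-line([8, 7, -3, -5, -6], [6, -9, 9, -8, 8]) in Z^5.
24.6779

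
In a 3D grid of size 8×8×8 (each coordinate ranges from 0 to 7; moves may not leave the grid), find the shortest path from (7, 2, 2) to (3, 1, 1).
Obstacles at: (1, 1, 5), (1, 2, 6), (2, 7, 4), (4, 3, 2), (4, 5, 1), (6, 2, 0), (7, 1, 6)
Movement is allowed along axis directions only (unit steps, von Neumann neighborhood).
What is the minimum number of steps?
6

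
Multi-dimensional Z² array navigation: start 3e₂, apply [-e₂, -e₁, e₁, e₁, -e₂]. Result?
(1, 1)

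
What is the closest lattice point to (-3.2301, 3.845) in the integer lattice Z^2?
(-3, 4)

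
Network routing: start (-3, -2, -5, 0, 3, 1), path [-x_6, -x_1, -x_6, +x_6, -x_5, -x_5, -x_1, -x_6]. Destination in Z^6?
(-5, -2, -5, 0, 1, -1)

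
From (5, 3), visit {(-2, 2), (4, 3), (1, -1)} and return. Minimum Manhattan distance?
22
(one optimal route: (5, 3) → (-2, 2) → (1, -1) → (4, 3) → (5, 3))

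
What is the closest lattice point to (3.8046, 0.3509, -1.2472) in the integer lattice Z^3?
(4, 0, -1)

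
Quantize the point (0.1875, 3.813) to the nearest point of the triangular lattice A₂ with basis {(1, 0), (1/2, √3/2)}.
(0, 3.464)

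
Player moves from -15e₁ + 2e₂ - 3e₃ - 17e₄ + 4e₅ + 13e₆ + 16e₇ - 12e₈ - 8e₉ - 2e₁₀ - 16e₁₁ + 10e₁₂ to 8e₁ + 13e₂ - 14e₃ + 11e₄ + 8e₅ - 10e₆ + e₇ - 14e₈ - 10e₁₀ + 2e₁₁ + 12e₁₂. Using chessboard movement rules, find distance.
28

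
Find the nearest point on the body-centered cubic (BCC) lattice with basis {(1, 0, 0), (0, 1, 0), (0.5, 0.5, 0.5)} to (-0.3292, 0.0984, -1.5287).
(-0.5, 0.5, -1.5)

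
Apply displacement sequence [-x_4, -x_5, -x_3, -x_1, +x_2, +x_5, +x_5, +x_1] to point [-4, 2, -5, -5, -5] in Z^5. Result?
(-4, 3, -6, -6, -4)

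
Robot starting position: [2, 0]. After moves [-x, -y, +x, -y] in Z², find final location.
(2, -2)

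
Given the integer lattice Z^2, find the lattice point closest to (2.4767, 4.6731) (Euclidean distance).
(2, 5)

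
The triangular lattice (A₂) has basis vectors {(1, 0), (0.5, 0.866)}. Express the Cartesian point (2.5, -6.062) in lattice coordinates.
6b₁ - 7b₂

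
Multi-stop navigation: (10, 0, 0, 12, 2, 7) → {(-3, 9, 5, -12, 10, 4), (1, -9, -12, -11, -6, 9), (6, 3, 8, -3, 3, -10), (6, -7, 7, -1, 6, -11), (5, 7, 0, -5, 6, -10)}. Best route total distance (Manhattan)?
189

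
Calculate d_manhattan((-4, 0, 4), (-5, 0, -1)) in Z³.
6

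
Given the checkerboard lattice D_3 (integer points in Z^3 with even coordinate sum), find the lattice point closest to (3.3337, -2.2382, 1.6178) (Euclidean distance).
(3, -2, 1)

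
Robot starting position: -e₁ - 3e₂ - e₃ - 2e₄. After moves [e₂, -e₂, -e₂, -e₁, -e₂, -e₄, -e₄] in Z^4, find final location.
(-2, -5, -1, -4)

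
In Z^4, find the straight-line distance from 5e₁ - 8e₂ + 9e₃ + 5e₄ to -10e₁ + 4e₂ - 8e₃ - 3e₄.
26.8701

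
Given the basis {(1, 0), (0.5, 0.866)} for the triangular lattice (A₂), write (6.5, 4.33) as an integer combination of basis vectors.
4b₁ + 5b₂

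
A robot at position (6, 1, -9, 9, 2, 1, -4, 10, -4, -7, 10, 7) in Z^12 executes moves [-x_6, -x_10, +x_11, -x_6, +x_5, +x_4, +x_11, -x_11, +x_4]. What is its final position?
(6, 1, -9, 11, 3, -1, -4, 10, -4, -8, 11, 7)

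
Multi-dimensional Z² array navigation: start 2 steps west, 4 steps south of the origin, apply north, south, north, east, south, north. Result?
(-1, -3)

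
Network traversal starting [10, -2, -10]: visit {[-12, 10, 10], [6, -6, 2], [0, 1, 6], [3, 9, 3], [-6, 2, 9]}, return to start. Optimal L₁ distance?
116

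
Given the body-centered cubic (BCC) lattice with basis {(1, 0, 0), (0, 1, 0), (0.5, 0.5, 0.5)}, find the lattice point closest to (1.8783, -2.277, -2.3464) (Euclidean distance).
(2, -2, -2)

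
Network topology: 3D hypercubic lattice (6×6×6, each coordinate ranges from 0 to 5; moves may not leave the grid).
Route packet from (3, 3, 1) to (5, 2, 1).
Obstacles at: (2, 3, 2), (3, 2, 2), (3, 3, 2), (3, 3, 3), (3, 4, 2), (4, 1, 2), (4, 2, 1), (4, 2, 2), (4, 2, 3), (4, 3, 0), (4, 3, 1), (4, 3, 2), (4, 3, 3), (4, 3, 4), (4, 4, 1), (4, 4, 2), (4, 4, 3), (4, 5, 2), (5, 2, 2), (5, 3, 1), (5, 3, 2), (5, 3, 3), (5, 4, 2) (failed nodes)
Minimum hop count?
5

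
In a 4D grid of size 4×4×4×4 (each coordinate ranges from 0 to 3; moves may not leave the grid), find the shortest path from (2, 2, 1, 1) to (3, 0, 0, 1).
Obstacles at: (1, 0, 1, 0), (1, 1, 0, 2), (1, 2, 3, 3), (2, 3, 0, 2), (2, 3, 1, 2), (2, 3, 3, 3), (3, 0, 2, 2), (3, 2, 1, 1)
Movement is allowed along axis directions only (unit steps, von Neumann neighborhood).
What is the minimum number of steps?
4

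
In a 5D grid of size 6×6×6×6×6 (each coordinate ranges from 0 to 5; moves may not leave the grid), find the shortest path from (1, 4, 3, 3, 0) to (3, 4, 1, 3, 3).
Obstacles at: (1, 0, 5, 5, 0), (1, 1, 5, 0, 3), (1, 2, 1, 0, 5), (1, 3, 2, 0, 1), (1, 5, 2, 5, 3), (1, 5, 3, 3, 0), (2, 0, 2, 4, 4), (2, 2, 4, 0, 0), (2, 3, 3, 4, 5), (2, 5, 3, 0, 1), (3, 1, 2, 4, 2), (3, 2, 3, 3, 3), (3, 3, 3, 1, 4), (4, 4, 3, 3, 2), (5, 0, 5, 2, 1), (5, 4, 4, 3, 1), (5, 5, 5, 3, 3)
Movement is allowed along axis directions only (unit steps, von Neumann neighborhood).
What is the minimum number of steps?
7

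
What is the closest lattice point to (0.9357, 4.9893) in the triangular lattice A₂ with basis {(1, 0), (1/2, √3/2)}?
(1, 5.196)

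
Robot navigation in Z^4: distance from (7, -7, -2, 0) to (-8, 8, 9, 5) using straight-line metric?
24.4131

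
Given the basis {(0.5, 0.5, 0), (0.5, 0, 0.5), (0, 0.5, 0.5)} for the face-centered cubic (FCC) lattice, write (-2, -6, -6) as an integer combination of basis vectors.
-2b₁ - 2b₂ - 10b₃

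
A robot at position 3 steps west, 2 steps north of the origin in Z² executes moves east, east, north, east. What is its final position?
(0, 3)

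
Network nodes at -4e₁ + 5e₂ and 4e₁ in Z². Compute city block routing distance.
13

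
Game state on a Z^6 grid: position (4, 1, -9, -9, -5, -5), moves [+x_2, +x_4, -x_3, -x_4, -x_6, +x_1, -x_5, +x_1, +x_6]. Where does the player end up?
(6, 2, -10, -9, -6, -5)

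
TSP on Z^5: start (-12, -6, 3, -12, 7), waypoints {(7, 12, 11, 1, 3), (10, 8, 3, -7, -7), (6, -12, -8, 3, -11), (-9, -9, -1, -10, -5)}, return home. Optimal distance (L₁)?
212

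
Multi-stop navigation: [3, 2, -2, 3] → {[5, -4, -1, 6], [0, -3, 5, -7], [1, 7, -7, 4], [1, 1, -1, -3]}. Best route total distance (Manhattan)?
69
(one optimal route: (3, 2, -2, 3) → (5, -4, -1, 6) → (1, 7, -7, 4) → (1, 1, -1, -3) → (0, -3, 5, -7))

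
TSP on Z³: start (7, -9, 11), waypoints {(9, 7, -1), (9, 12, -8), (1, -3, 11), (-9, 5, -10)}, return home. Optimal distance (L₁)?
120
(one optimal route: (7, -9, 11) → (9, 7, -1) → (9, 12, -8) → (-9, 5, -10) → (1, -3, 11) → (7, -9, 11))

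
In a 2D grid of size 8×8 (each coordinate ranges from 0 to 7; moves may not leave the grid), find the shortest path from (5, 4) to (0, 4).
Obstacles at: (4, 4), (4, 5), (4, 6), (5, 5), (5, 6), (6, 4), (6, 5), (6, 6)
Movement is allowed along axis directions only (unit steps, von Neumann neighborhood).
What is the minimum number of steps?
7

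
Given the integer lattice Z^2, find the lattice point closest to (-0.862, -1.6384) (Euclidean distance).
(-1, -2)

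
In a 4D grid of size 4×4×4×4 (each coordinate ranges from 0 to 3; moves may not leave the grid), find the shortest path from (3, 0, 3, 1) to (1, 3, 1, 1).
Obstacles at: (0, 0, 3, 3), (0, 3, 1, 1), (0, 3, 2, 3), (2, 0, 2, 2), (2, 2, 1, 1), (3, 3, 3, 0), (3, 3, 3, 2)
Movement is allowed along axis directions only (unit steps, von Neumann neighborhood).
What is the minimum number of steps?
7
(one shortest path: (3, 0, 3, 1) → (2, 0, 3, 1) → (1, 0, 3, 1) → (1, 1, 3, 1) → (1, 2, 3, 1) → (1, 3, 3, 1) → (1, 3, 2, 1) → (1, 3, 1, 1))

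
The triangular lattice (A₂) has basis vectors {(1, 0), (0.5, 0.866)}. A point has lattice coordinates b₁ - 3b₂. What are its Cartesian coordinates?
(-0.5, -2.598)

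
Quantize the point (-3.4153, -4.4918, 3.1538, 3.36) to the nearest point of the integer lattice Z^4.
(-3, -4, 3, 3)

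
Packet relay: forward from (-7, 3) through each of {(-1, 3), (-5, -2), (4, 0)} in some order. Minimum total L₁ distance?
24
(one optimal route: (-7, 3) → (-5, -2) → (-1, 3) → (4, 0))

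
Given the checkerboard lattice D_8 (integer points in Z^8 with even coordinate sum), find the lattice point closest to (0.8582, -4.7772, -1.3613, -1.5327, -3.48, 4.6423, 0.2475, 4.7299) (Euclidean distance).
(1, -5, -1, -2, -3, 5, 0, 5)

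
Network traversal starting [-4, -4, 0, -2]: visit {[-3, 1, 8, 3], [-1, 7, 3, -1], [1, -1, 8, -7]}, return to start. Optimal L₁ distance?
72
(one optimal route: (-4, -4, 0, -2) → (-1, 7, 3, -1) → (-3, 1, 8, 3) → (1, -1, 8, -7) → (-4, -4, 0, -2))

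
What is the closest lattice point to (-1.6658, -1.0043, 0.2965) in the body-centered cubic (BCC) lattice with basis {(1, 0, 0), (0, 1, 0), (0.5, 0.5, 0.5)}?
(-2, -1, 0)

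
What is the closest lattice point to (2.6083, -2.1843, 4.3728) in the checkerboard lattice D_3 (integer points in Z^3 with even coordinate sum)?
(2, -2, 4)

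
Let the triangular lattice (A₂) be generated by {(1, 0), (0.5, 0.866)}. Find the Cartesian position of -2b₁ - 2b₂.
(-3, -1.732)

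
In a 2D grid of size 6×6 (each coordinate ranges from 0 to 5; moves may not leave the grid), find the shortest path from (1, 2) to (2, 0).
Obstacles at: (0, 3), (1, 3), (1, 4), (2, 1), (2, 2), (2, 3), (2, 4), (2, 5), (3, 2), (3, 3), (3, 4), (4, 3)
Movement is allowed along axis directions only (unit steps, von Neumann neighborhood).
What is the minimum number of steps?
3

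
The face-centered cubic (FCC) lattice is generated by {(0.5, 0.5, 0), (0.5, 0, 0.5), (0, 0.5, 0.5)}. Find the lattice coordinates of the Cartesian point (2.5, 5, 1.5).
6b₁ - b₂ + 4b₃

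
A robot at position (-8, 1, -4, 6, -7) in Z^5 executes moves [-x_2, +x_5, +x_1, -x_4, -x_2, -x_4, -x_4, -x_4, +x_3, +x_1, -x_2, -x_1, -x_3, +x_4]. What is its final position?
(-7, -2, -4, 3, -6)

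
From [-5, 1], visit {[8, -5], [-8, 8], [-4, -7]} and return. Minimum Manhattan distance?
62
(one optimal route: (-5, 1) → (8, -5) → (-4, -7) → (-8, 8) → (-5, 1))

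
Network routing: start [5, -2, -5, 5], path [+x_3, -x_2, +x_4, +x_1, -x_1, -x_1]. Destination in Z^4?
(4, -3, -4, 6)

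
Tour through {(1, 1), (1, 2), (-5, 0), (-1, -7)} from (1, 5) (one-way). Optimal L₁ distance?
22
(one optimal route: (1, 5) → (1, 2) → (1, 1) → (-5, 0) → (-1, -7))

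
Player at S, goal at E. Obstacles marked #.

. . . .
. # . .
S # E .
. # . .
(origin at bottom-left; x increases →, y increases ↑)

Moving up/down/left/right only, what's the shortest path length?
6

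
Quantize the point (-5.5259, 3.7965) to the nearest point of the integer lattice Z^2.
(-6, 4)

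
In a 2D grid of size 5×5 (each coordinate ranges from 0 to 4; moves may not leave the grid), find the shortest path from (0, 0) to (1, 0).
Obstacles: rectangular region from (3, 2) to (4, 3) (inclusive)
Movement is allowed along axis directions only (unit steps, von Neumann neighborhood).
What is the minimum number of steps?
1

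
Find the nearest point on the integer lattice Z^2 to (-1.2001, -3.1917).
(-1, -3)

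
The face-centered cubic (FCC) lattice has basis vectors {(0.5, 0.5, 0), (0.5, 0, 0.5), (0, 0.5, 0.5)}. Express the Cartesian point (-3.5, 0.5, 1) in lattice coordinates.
-4b₁ - 3b₂ + 5b₃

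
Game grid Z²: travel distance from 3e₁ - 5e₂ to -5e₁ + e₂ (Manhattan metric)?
14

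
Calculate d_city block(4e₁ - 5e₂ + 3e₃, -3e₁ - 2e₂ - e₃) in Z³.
14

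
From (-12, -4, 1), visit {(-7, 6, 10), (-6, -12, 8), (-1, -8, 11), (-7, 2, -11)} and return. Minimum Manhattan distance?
102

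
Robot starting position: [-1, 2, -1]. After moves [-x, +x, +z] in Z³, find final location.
(-1, 2, 0)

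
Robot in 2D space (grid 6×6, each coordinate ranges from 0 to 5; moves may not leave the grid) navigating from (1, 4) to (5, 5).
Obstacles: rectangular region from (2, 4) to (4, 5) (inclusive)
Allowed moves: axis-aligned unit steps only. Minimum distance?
7
(one shortest path: (1, 4) → (1, 3) → (2, 3) → (3, 3) → (4, 3) → (5, 3) → (5, 4) → (5, 5))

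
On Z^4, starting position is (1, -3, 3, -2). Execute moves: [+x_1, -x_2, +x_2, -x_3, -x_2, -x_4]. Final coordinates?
(2, -4, 2, -3)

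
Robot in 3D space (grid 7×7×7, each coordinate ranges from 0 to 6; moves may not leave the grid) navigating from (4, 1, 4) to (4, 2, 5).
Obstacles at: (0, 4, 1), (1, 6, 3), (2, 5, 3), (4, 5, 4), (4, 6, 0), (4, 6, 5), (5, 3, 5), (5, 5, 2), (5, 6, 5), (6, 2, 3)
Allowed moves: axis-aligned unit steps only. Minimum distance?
2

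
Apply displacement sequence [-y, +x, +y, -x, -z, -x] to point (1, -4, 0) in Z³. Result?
(0, -4, -1)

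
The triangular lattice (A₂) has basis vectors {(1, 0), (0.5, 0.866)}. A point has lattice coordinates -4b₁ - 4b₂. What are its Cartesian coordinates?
(-6, -3.464)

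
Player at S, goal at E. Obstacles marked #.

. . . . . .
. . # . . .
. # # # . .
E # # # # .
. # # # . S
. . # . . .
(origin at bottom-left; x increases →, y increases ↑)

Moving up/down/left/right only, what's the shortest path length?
12
(one shortest path: (5, 1) → (5, 2) → (5, 3) → (4, 3) → (4, 4) → (3, 4) → (3, 5) → (2, 5) → (1, 5) → (0, 5) → (0, 4) → (0, 3) → (0, 2))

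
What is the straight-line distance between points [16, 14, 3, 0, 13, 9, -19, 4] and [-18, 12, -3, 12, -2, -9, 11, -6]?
53.7494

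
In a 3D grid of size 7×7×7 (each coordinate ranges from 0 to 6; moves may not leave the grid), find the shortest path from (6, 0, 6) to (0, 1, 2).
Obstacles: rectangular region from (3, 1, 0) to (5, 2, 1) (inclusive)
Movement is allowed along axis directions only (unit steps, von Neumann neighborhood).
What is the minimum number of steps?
11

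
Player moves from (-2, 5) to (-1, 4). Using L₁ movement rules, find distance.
2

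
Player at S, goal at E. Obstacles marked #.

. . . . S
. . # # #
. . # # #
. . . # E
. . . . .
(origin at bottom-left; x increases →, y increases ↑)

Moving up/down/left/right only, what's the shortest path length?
11
(one shortest path: (4, 4) → (3, 4) → (2, 4) → (1, 4) → (1, 3) → (1, 2) → (1, 1) → (2, 1) → (2, 0) → (3, 0) → (4, 0) → (4, 1))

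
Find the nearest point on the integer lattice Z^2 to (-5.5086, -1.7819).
(-6, -2)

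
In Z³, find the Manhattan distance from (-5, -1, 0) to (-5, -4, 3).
6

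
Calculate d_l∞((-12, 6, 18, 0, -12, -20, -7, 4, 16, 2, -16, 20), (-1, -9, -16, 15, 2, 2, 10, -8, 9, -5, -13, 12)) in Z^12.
34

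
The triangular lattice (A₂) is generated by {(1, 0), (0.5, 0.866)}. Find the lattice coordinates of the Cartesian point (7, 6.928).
3b₁ + 8b₂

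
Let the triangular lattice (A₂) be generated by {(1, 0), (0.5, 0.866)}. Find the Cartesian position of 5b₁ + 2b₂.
(6, 1.732)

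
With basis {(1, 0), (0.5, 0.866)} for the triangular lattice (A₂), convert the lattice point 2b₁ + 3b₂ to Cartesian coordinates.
(3.5, 2.598)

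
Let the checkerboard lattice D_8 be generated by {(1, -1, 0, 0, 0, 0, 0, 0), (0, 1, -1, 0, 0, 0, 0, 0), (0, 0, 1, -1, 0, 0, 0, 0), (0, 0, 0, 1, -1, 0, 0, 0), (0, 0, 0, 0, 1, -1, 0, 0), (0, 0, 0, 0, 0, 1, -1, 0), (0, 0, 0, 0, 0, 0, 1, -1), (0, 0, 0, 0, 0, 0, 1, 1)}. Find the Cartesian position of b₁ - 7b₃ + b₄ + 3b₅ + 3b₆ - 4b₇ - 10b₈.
(1, -1, -7, 8, 2, 0, -17, -6)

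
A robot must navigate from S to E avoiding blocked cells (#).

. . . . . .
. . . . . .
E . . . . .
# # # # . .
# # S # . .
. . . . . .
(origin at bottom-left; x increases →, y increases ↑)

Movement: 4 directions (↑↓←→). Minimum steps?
10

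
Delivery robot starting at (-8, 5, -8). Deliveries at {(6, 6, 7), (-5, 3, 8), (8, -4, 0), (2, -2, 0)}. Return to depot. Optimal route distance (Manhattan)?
88
(one optimal route: (-8, 5, -8) → (-5, 3, 8) → (6, 6, 7) → (8, -4, 0) → (2, -2, 0) → (-8, 5, -8))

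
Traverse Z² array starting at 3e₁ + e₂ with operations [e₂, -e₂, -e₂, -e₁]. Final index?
(2, 0)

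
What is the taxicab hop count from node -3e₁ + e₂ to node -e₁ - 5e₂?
8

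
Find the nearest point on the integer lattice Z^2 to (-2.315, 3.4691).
(-2, 3)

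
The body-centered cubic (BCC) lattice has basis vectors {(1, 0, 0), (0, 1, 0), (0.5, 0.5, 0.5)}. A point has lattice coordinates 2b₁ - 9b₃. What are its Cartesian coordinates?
(-2.5, -4.5, -4.5)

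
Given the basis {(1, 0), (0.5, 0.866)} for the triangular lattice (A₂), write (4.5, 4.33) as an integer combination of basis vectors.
2b₁ + 5b₂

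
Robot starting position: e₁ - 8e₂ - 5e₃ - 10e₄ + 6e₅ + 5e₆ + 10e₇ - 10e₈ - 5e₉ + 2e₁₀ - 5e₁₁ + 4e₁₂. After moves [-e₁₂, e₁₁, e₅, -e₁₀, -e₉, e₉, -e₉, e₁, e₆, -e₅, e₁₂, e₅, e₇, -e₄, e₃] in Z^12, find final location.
(2, -8, -4, -11, 7, 6, 11, -10, -6, 1, -4, 4)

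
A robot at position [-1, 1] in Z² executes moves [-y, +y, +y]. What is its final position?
(-1, 2)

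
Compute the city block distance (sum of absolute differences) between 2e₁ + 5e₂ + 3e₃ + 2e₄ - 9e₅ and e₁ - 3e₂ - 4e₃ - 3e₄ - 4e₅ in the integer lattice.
26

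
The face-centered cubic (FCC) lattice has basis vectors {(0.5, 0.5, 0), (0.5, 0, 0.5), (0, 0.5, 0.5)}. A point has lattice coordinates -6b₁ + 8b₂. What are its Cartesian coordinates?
(1, -3, 4)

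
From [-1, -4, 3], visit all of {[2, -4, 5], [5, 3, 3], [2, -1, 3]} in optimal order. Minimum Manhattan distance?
17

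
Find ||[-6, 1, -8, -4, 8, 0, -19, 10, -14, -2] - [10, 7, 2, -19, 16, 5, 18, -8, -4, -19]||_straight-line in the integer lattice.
52.8015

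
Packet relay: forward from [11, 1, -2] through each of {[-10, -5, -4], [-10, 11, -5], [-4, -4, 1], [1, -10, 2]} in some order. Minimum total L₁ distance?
66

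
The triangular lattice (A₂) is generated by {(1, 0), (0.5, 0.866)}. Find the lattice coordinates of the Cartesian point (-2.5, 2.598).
-4b₁ + 3b₂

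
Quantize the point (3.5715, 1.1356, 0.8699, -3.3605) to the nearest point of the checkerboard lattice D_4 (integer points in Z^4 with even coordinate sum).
(3, 1, 1, -3)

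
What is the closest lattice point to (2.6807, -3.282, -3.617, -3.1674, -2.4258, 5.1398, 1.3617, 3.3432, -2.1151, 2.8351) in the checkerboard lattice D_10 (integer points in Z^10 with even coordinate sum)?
(3, -3, -4, -3, -3, 5, 1, 3, -2, 3)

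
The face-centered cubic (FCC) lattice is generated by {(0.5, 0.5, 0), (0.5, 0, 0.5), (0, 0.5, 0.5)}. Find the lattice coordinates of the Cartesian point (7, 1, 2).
6b₁ + 8b₂ - 4b₃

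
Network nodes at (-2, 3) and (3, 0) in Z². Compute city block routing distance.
8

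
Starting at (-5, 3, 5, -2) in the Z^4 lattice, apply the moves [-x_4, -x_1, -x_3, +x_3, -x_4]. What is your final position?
(-6, 3, 5, -4)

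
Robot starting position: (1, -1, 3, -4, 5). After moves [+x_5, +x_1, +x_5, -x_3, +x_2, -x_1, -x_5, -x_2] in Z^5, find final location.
(1, -1, 2, -4, 6)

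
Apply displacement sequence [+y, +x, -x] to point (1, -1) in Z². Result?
(1, 0)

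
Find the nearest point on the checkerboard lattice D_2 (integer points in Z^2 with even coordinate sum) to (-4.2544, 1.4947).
(-4, 2)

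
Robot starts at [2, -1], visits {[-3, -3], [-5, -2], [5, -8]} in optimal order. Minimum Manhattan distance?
24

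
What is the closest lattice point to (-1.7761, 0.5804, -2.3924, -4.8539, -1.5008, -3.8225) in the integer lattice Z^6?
(-2, 1, -2, -5, -2, -4)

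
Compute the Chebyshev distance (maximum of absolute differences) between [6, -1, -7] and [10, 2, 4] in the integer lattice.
11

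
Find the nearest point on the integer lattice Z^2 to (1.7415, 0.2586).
(2, 0)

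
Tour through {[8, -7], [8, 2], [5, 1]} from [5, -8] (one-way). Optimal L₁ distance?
17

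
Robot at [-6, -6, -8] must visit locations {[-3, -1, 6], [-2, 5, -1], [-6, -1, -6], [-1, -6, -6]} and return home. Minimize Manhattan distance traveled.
60
(one optimal route: (-6, -6, -8) → (-6, -1, -6) → (-3, -1, 6) → (-2, 5, -1) → (-1, -6, -6) → (-6, -6, -8))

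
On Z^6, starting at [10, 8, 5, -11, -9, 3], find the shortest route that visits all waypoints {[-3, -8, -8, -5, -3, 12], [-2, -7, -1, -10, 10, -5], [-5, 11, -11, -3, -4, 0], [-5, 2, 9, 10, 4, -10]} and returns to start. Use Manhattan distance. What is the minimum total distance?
258
(one optimal route: (10, 8, 5, -11, -9, 3) → (-5, 11, -11, -3, -4, 0) → (-3, -8, -8, -5, -3, 12) → (-2, -7, -1, -10, 10, -5) → (-5, 2, 9, 10, 4, -10) → (10, 8, 5, -11, -9, 3))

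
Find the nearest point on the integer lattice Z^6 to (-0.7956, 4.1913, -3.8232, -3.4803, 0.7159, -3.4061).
(-1, 4, -4, -3, 1, -3)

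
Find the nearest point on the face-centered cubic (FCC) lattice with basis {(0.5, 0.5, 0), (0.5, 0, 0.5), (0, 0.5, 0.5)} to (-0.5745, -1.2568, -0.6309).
(-0.5, -1, -0.5)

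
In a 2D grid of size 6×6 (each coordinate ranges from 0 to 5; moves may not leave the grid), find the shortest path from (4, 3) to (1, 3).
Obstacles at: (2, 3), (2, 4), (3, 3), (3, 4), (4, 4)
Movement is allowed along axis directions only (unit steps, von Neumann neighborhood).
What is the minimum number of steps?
5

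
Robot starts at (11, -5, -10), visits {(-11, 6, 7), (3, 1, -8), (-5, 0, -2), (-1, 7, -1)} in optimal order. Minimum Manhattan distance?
62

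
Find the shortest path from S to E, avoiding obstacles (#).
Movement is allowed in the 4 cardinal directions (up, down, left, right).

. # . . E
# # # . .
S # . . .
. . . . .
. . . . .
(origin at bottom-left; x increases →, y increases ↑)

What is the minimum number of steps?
8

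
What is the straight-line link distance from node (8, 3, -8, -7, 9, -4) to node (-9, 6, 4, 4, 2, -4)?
24.7386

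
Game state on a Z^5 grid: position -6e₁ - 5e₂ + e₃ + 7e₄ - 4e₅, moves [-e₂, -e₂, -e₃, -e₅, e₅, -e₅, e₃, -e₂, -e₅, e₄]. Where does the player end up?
(-6, -8, 1, 8, -6)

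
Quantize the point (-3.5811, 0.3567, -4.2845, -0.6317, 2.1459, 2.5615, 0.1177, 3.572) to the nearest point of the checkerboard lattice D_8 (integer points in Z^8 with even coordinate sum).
(-4, 0, -4, -1, 2, 3, 0, 4)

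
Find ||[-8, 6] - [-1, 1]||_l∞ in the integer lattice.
7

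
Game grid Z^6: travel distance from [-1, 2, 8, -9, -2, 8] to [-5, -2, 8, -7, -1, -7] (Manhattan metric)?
26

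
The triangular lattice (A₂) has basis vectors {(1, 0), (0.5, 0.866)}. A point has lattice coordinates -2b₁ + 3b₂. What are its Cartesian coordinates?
(-0.5, 2.598)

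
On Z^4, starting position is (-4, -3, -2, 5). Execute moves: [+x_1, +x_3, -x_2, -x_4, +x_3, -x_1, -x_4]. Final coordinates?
(-4, -4, 0, 3)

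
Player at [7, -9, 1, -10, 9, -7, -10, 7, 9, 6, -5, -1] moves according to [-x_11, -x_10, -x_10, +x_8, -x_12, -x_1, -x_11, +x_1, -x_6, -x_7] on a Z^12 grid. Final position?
(7, -9, 1, -10, 9, -8, -11, 8, 9, 4, -7, -2)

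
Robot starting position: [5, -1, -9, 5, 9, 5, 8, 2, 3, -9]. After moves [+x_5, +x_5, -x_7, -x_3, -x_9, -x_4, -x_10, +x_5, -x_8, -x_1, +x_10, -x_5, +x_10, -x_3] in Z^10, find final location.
(4, -1, -11, 4, 11, 5, 7, 1, 2, -8)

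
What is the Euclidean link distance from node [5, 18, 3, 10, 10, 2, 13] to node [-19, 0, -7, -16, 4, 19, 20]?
45.2769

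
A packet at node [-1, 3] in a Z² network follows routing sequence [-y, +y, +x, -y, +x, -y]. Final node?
(1, 1)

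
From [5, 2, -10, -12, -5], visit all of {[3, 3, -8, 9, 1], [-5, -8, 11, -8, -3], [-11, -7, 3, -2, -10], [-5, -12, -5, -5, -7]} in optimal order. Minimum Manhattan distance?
133
(one optimal route: (5, 2, -10, -12, -5) → (3, 3, -8, 9, 1) → (-5, -12, -5, -5, -7) → (-11, -7, 3, -2, -10) → (-5, -8, 11, -8, -3))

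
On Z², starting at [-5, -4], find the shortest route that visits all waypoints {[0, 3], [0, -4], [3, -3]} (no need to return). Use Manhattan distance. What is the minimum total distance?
18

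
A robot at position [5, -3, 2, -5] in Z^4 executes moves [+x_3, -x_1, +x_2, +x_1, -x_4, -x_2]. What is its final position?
(5, -3, 3, -6)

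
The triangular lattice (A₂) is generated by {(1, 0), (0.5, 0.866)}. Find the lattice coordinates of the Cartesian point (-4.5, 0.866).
-5b₁ + b₂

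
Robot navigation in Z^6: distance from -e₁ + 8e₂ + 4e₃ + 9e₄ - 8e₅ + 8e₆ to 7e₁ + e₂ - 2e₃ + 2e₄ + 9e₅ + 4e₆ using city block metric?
49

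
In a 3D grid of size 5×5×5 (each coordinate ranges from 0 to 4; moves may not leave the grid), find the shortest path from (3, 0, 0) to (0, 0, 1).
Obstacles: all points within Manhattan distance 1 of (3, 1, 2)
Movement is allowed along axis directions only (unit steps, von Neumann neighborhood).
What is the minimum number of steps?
4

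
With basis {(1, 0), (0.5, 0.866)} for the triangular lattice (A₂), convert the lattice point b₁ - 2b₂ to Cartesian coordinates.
(0, -1.732)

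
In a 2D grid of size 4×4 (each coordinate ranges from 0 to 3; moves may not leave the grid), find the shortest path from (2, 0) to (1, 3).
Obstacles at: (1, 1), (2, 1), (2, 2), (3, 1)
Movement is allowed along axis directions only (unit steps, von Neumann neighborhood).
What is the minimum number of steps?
6
(one shortest path: (2, 0) → (1, 0) → (0, 0) → (0, 1) → (0, 2) → (1, 2) → (1, 3))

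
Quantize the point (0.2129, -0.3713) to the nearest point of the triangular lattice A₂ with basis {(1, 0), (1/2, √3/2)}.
(0, 0)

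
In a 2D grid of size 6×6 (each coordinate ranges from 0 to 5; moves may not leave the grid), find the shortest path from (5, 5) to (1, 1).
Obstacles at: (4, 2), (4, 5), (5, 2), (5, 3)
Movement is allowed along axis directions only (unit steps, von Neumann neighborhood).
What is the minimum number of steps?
8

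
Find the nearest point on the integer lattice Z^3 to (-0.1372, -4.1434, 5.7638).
(0, -4, 6)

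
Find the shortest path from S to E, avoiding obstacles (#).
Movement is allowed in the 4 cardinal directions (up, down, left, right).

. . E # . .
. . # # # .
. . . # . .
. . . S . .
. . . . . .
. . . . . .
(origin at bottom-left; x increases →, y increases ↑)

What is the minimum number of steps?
6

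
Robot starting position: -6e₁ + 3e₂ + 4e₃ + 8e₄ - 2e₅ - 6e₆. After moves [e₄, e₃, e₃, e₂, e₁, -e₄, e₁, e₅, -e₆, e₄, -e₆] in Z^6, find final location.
(-4, 4, 6, 9, -1, -8)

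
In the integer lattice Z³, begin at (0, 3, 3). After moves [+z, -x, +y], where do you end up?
(-1, 4, 4)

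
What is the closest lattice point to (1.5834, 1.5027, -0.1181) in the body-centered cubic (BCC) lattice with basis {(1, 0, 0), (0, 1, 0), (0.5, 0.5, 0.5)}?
(1.5, 1.5, -0.5)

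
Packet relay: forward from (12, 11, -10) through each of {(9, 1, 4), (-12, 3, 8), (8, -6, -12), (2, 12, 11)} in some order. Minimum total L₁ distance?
98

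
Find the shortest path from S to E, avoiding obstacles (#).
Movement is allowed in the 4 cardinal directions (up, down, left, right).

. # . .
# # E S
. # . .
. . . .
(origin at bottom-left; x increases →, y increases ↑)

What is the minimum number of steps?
1
(one shortest path: (3, 2) → (2, 2))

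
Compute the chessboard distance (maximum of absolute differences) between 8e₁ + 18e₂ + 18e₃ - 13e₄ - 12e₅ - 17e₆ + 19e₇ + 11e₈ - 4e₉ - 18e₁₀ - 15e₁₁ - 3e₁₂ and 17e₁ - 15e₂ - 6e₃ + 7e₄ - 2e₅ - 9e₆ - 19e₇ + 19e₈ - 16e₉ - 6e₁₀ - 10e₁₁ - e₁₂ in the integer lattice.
38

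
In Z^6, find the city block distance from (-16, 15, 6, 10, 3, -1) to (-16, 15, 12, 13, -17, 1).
31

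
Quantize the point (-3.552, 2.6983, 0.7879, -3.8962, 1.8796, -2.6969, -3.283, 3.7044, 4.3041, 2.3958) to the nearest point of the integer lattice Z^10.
(-4, 3, 1, -4, 2, -3, -3, 4, 4, 2)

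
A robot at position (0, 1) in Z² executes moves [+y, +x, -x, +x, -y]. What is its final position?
(1, 1)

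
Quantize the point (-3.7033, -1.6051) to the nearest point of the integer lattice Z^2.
(-4, -2)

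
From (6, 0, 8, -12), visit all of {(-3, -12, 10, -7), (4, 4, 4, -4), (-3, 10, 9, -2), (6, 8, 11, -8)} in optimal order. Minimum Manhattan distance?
80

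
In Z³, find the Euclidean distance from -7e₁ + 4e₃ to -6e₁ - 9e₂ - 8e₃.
15.0333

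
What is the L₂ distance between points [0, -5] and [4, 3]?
8.94427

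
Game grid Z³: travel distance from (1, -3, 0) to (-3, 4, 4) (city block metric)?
15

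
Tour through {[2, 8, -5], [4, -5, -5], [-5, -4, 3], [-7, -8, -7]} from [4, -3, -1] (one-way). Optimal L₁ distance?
61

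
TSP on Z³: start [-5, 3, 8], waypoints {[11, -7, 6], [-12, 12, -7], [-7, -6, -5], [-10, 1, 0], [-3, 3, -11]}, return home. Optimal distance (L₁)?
134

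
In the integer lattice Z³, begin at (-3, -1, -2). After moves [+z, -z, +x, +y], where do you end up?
(-2, 0, -2)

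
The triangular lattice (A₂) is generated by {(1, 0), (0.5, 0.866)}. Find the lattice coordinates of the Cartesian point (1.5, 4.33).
-b₁ + 5b₂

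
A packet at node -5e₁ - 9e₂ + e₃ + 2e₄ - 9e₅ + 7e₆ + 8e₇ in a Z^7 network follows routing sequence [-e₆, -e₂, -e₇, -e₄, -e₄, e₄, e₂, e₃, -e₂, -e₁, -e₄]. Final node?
(-6, -10, 2, 0, -9, 6, 7)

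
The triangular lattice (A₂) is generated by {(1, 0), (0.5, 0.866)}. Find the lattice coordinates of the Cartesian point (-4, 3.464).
-6b₁ + 4b₂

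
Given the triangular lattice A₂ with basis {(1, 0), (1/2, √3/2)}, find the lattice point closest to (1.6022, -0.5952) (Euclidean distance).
(1.5, -0.866)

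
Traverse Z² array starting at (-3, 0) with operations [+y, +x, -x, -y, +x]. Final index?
(-2, 0)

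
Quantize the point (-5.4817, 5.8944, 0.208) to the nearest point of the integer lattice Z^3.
(-5, 6, 0)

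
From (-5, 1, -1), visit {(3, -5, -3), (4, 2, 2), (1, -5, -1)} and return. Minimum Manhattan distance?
42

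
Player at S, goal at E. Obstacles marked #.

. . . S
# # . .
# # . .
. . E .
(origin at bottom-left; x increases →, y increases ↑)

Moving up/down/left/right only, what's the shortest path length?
4
(one shortest path: (3, 3) → (2, 3) → (2, 2) → (2, 1) → (2, 0))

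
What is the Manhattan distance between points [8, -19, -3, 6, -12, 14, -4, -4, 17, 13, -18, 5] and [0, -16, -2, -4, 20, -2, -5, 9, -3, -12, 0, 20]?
162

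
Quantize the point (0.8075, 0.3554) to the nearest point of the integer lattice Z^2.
(1, 0)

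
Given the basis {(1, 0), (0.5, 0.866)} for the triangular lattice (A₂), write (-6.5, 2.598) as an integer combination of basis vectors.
-8b₁ + 3b₂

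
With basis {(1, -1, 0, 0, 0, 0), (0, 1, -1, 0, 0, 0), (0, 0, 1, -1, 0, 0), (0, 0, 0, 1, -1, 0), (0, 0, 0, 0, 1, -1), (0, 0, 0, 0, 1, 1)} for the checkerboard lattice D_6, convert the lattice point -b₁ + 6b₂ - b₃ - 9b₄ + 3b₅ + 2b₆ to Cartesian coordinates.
(-1, 7, -7, -8, 14, -1)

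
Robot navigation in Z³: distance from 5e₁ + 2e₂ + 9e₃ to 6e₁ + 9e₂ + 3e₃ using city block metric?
14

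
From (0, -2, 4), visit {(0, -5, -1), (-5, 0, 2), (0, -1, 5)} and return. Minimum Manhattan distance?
32
(one optimal route: (0, -2, 4) → (0, -5, -1) → (-5, 0, 2) → (0, -1, 5) → (0, -2, 4))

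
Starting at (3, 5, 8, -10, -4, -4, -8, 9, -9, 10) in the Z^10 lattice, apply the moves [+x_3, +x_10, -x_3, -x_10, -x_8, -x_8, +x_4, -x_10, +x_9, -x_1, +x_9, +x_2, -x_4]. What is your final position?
(2, 6, 8, -10, -4, -4, -8, 7, -7, 9)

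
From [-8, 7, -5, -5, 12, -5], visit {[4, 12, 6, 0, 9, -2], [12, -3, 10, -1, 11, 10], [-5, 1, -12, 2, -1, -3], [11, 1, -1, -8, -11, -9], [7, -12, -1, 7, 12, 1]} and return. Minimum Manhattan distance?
280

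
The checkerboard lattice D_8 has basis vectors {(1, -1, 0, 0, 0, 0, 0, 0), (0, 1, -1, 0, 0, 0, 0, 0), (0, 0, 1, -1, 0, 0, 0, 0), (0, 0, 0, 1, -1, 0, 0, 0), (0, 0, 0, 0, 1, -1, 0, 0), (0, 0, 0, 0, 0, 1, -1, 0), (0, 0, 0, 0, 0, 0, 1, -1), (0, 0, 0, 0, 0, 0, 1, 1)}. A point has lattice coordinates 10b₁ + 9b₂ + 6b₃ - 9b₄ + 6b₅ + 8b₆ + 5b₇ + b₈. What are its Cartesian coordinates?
(10, -1, -3, -15, 15, 2, -2, -4)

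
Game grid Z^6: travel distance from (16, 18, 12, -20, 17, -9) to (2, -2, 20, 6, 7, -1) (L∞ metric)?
26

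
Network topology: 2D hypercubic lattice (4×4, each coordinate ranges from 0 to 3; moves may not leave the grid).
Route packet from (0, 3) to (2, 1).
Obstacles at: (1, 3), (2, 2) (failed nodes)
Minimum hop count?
4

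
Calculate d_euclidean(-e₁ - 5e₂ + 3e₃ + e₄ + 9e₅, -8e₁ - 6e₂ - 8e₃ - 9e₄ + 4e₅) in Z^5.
17.2047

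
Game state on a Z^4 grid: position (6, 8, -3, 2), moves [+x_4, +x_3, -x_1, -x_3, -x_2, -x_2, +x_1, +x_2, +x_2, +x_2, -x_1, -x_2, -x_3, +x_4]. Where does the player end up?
(5, 8, -4, 4)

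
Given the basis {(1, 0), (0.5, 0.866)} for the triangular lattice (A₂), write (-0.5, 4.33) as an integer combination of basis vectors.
-3b₁ + 5b₂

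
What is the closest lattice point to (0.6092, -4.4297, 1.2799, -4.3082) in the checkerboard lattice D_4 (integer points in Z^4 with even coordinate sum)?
(1, -4, 1, -4)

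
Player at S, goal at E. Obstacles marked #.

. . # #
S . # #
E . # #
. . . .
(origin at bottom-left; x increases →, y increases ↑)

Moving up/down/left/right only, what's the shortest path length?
1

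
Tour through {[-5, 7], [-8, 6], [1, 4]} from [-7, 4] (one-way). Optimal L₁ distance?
16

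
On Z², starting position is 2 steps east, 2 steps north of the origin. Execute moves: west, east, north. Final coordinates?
(2, 3)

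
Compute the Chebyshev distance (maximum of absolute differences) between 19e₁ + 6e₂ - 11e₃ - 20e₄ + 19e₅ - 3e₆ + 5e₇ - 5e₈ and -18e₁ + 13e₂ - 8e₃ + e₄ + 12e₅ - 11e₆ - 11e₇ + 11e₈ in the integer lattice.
37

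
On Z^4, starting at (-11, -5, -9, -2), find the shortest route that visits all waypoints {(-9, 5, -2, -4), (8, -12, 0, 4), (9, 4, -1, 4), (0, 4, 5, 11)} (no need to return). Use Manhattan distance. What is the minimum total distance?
93
(one optimal route: (-11, -5, -9, -2) → (-9, 5, -2, -4) → (0, 4, 5, 11) → (9, 4, -1, 4) → (8, -12, 0, 4))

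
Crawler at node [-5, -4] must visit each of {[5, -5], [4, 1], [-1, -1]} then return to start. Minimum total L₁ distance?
32
(one optimal route: (-5, -4) → (5, -5) → (4, 1) → (-1, -1) → (-5, -4))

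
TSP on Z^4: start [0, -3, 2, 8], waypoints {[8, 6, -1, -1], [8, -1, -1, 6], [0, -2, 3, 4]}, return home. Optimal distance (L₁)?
60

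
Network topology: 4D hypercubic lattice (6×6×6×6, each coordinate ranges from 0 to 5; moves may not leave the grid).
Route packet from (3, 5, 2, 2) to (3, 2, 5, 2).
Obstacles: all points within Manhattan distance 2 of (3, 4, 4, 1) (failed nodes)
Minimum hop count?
6
(one shortest path: (3, 5, 2, 2) → (3, 4, 2, 2) → (3, 3, 2, 2) → (3, 2, 2, 2) → (3, 2, 3, 2) → (3, 2, 4, 2) → (3, 2, 5, 2))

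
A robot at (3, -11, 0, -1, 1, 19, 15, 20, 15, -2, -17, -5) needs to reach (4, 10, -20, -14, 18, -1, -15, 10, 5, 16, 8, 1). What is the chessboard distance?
30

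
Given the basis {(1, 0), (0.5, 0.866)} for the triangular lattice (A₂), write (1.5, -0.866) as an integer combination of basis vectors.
2b₁ - b₂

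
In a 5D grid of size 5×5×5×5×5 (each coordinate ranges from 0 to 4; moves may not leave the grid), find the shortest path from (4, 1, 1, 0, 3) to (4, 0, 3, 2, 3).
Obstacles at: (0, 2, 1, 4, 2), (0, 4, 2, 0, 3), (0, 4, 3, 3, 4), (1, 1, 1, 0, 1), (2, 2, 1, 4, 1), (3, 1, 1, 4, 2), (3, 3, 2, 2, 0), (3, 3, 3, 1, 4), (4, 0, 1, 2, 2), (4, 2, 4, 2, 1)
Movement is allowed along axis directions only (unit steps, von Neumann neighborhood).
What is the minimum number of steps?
5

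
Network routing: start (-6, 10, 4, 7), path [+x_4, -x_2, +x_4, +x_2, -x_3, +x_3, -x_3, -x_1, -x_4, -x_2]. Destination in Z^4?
(-7, 9, 3, 8)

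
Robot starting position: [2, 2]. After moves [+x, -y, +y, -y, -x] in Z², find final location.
(2, 1)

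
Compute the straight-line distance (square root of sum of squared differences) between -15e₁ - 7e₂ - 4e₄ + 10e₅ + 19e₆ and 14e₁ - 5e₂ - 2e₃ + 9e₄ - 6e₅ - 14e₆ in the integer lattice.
48.6107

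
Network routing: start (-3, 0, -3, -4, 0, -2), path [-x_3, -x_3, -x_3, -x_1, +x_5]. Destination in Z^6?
(-4, 0, -6, -4, 1, -2)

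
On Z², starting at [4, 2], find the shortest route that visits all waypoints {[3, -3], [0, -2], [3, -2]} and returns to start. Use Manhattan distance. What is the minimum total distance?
18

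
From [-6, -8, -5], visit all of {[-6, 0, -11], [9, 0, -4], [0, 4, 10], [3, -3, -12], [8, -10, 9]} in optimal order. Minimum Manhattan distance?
91
(one optimal route: (-6, -8, -5) → (-6, 0, -11) → (3, -3, -12) → (9, 0, -4) → (8, -10, 9) → (0, 4, 10))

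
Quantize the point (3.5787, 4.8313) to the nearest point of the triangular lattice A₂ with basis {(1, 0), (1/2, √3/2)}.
(3.5, 4.33)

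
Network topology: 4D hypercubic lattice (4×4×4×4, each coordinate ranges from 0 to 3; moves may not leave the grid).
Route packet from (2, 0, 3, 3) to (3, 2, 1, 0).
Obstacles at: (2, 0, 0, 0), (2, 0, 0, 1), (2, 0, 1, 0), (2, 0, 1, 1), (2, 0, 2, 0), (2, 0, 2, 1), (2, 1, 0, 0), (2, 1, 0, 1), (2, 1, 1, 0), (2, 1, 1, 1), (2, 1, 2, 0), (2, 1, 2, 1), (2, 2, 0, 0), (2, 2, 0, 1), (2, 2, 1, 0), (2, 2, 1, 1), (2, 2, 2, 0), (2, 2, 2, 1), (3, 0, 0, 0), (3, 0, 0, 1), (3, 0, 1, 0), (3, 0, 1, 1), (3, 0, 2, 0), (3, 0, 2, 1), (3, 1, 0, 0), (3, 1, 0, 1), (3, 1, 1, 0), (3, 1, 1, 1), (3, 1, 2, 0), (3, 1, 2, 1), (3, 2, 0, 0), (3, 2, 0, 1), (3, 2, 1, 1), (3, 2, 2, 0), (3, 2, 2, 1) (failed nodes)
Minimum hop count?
10
(one shortest path: (2, 0, 3, 3) → (3, 0, 3, 3) → (3, 1, 3, 3) → (3, 2, 3, 3) → (3, 3, 3, 3) → (3, 3, 2, 3) → (3, 3, 1, 3) → (3, 3, 1, 2) → (3, 3, 1, 1) → (3, 3, 1, 0) → (3, 2, 1, 0))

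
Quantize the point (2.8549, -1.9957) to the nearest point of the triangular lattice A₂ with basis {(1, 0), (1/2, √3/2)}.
(3, -1.732)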